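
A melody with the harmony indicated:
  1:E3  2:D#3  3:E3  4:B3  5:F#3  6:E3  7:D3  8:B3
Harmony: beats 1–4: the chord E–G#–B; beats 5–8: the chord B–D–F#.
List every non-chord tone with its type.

The harmony at that moment is E major triad (E, G#, B); D#3 is not a chord tone.
It is approached by step down from E3 and left by step up to E3.
Step away and step back to the same note — a neighbor tone (lower neighbor).
The harmony at that moment is B minor triad (B, D, F#); E3 is not a chord tone.
It is approached by step down from F#3 and left by step down to D3.
Step in, step out in the same direction — a passing tone.

D#3 (beat 2) — neighbor tone; E3 (beat 6) — passing tone.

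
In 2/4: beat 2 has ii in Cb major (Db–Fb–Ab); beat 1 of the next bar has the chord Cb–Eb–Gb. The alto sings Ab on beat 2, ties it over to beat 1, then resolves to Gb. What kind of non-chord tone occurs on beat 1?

Suspension.

The harmony at that moment is Cb major triad (Cb, Eb, Gb); Ab is not a chord tone.
It is held over (the same pitch as the preceding Ab) and left by step down to Gb.
Held over from the previous chord and resolving down by step — a suspension.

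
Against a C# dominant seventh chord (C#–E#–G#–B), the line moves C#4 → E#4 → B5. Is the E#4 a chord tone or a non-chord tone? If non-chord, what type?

Chord tone (the third of C# dominant seventh chord).

C# dominant seventh chord contains C#, E#, G#, B; E# is the third, so it is a chord tone.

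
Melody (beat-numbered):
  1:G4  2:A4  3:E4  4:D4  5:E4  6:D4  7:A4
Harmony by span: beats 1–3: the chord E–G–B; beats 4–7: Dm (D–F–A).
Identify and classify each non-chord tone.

The harmony at that moment is E minor triad (E, G, B); A4 is not a chord tone.
It is approached by step up from G4 and left by leap down to E4.
Step in, leap out — an escape tone.
The harmony at that moment is D minor triad (D, F, A); E4 is not a chord tone.
It is approached by step up from D4 and left by step down to D4.
Step away and step back to the same note — a neighbor tone (upper neighbor).

A4 (beat 2) — escape tone; E4 (beat 5) — neighbor tone.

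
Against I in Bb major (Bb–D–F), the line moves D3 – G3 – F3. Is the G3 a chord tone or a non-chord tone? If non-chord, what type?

The harmony at that moment is Bb major triad (Bb, D, F); G3 is not a chord tone.
It is approached by leap up from D3 and left by step down to F3.
Leap in, step out — an appoggiatura.

Non-chord tone — an appoggiatura.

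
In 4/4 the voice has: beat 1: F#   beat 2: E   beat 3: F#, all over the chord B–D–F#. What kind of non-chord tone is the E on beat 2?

The harmony at that moment is B minor triad (B, D, F#); E is not a chord tone.
It is approached by step down from F# and left by step up to F#.
Step away and step back to the same note — a neighbor tone (lower neighbor).

Lower neighbor tone.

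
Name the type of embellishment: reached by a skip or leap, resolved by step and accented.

Appoggiatura.

Approach: by leap. Departure: by step. Metric position: strong.
Leap in, step out, in a metrically strong position — an appoggiatura. (It is the mirror image of the escape tone, which steps in and leaps out from a weak position.)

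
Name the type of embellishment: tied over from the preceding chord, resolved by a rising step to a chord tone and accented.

Retardation.

Approach: by preparation — the pitch is first a chord tone, then held (tied or repeated) while the harmony changes under it. Departure: up by step. Metric position: strong.
A prepared dissonance that resolves upward by step — a retardation. (The same figure resolving downward would be a suspension.)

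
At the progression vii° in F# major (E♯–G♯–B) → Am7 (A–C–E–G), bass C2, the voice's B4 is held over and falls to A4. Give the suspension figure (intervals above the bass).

At the second chord the bass is C2. The suspended B4 lies a seventh above the bass; after resolving down by step to A4, the interval above the bass becomes a sixth.
Suspension figures are named by those two intervals: 7–6.

7–6 suspension.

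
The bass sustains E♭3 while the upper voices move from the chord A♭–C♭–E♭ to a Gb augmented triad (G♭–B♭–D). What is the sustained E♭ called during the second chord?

The harmony at that moment is G♭ augmented triad (G♭, B♭, D); E♭3 is not a chord tone.
It is held over (the same pitch as the preceding E♭3) and then sustained as the same pitch into the next harmony.
Sustained through a change of harmony — a pedal tone.

Pedal tone (pedal point).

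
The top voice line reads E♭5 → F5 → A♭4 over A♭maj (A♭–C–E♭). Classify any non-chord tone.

The harmony at that moment is A♭ major triad (A♭, C, E♭); F5 is not a chord tone.
It is approached by step up from E♭5 and left by leap down to A♭4.
Step in, leap out — an escape tone.

F5 is an escape tone.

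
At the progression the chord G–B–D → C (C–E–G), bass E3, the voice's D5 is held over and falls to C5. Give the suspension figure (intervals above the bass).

At the second chord the bass is E3. The suspended D5 lies a seventh above the bass; after resolving down by step to C5, the interval above the bass becomes a sixth.
Suspension figures are named by those two intervals: 7–6.

7–6 suspension.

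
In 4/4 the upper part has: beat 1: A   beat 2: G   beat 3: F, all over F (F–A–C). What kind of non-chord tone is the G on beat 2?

The harmony at that moment is F major triad (F, A, C); G is not a chord tone.
It is approached by step down from A and left by step down to F.
Step in, step out in the same direction — a passing tone.

Passing tone.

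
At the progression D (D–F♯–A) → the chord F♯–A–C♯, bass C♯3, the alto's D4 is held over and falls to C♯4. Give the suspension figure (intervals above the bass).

At the second chord the bass is C♯3. The suspended D4 lies a ninth above the bass; after resolving down by step to C♯4, the interval above the bass becomes an octave.
Suspension figures are named by those two intervals: 9–8.

9–8 suspension.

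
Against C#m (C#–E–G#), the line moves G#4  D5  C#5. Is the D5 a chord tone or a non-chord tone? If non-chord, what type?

The harmony at that moment is C# minor triad (C#, E, G#); D5 is not a chord tone.
It is approached by leap up from G#4 and left by step down to C#5.
Leap in, step out — an appoggiatura.

Non-chord tone — an appoggiatura.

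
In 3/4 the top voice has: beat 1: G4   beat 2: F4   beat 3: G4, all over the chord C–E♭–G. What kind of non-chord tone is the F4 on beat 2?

Lower neighbor tone.

The harmony at that moment is C minor triad (C, E♭, G); F4 is not a chord tone.
It is approached by step down from G4 and left by step up to G4.
Step away and step back to the same note — a neighbor tone (lower neighbor).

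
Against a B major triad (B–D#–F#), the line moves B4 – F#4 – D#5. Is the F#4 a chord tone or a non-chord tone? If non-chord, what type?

Chord tone (the fifth of B major triad).

B major triad contains B, D#, F#; F# is the fifth, so it is a chord tone.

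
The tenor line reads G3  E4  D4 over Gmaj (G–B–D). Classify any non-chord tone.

E4 is an appoggiatura.

The harmony at that moment is G major triad (G, B, D); E4 is not a chord tone.
It is approached by leap up from G3 and left by step down to D4.
Leap in, step out — an appoggiatura.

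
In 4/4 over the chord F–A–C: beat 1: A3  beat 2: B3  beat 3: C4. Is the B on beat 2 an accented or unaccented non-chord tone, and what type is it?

Unaccented passing tone.

The harmony at that moment is F major triad (F, A, C); B3 is not a chord tone.
It is approached by step up from A3 and left by step up to C4.
Step in, step out in the same direction — a passing tone.
It falls on a weak beat, so it is unaccented.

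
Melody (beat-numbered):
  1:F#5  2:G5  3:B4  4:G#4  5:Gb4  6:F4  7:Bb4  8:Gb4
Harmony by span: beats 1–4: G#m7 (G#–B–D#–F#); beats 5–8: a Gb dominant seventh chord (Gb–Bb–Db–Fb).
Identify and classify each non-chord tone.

The harmony at that moment is G# minor seventh chord (G#, B, D#, F#); G5 is not a chord tone.
It is approached by step up from F#5 and left by leap down to B4.
Step in, leap out — an escape tone.
The harmony at that moment is Gb dominant seventh chord (Gb, Bb, Db, Fb); F4 is not a chord tone.
It is approached by step down from Gb4 and left by leap up to Bb4.
Step in, leap out — an escape tone.

G5 (beat 2) — escape tone; F4 (beat 6) — escape tone.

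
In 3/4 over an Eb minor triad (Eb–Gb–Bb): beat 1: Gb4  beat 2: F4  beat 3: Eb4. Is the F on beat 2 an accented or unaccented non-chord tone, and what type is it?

Unaccented passing tone.

The harmony at that moment is Eb minor triad (Eb, Gb, Bb); F4 is not a chord tone.
It is approached by step down from Gb4 and left by step down to Eb4.
Step in, step out in the same direction — a passing tone.
It falls on a weak beat, so it is unaccented.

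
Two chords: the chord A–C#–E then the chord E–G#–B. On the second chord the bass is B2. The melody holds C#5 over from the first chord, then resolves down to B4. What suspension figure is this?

At the second chord the bass is B2. The suspended C#5 lies a ninth above the bass; after resolving down by step to B4, the interval above the bass becomes an octave.
Suspension figures are named by those two intervals: 9–8.

9–8 suspension.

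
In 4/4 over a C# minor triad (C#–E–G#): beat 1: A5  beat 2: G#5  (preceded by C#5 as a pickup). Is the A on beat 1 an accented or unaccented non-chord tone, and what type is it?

Accented appoggiatura.

The harmony at that moment is C# minor triad (C#, E, G#); A5 is not a chord tone.
It is approached by leap up from C#5 and left by step down to G#5.
Leap in, step out — an appoggiatura.
It falls on the downbeat, so it is accented.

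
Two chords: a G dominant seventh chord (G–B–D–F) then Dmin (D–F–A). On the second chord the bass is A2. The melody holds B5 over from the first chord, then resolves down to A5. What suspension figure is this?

9–8 suspension.

At the second chord the bass is A2. The suspended B5 lies a ninth above the bass; after resolving down by step to A5, the interval above the bass becomes an octave.
Suspension figures are named by those two intervals: 9–8.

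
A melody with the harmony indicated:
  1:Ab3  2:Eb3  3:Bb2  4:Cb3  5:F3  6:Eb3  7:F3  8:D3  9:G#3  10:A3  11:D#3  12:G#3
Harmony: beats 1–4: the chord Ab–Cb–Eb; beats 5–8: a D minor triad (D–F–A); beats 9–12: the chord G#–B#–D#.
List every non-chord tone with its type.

Bb2 (beat 3) — appoggiatura; Eb3 (beat 6) — neighbor tone; A3 (beat 10) — escape tone.

The harmony at that moment is Ab minor triad (Ab, Cb, Eb); Bb2 is not a chord tone.
It is approached by leap down from Eb3 and left by step up to Cb3.
Leap in, step out — an appoggiatura.
The harmony at that moment is D minor triad (D, F, A); Eb3 is not a chord tone.
It is approached by step down from F3 and left by step up to F3.
Step away and step back to the same note — a neighbor tone (lower neighbor).
The harmony at that moment is G# major triad (G#, B#, D#); A3 is not a chord tone.
It is approached by step up from G#3 and left by leap down to D#3.
Step in, leap out — an escape tone.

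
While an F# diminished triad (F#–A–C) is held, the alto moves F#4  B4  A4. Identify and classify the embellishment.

The harmony at that moment is F# diminished triad (F#, A, C); B4 is not a chord tone.
It is approached by leap up from F#4 and left by step down to A4.
Leap in, step out — an appoggiatura.

B4 is an appoggiatura.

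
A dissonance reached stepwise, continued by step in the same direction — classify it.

Passing tone.

Approach: by step. Departure: by step, continuing in the same direction.
Stepwise on both sides with no change of direction means the note fills in the space between two different chord tones — a passing tone. (Had it turned back to its starting note it would be a neighbor tone instead.)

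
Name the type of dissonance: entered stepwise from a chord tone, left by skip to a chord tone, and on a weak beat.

Approach: by step. Departure: by leap. Metric position: weak.
Step in, leap out, from a weak position — an escape tone (échappée). (It is the mirror image of the appoggiatura, which leaps in and steps out on a strong beat.)

Escape tone.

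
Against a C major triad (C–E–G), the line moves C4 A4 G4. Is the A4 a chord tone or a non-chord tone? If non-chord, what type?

Non-chord tone — an appoggiatura.

The harmony at that moment is C major triad (C, E, G); A4 is not a chord tone.
It is approached by leap up from C4 and left by step down to G4.
Leap in, step out — an appoggiatura.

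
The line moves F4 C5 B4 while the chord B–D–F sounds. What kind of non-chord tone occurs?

The harmony at that moment is B diminished triad (B, D, F); C5 is not a chord tone.
It is approached by leap up from F4 and left by step down to B4.
Leap in, step out — an appoggiatura.

C5 is an appoggiatura.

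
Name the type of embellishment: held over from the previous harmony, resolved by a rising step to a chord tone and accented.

Approach: by preparation — the pitch is first a chord tone, then held (tied or repeated) while the harmony changes under it. Departure: up by step. Metric position: strong.
A prepared dissonance that resolves upward by step — a retardation. (The same figure resolving downward would be a suspension.)

Retardation.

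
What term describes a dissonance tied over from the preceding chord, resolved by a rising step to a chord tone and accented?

Approach: by preparation — the pitch is first a chord tone, then held (tied or repeated) while the harmony changes under it. Departure: up by step. Metric position: strong.
A prepared dissonance that resolves upward by step — a retardation. (The same figure resolving downward would be a suspension.)

Retardation.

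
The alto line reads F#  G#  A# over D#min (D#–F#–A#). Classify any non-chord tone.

The harmony at that moment is D# minor triad (D#, F#, A#); G# is not a chord tone.
It is approached by step up from F# and left by step up to A#.
Step in, step out in the same direction — a passing tone.

G# is a passing tone.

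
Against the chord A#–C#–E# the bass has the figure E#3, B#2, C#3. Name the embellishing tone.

The harmony at that moment is A# minor triad (A#, C#, E#); B#2 is not a chord tone.
It is approached by leap down from E#3 and left by step up to C#3.
Leap in, step out — an appoggiatura.

B#2 is an appoggiatura.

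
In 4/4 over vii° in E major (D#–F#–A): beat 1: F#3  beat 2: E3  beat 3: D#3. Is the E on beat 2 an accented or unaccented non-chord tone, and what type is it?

The harmony at that moment is D# diminished triad (D#, F#, A); E3 is not a chord tone.
It is approached by step down from F#3 and left by step down to D#3.
Step in, step out in the same direction — a passing tone.
It falls on a weak beat, so it is unaccented.

Unaccented passing tone.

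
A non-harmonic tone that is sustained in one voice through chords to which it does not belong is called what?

Pedal tone.

Approach: none. Departure: none — a single pitch is sustained while the chords change around it, passing through harmonies that do not contain it.
No melodic motion at all; the dissonance is created entirely by the moving harmonies against the stationary note — a pedal tone (pedal point).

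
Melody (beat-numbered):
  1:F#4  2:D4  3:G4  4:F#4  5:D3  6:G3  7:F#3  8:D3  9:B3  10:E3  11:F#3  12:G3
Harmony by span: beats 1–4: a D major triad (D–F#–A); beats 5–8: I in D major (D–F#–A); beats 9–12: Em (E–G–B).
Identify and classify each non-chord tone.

The harmony at that moment is D major triad (D, F#, A); G4 is not a chord tone.
It is approached by leap up from D4 and left by step down to F#4.
Leap in, step out — an appoggiatura.
The harmony at that moment is D major triad (D, F#, A); G3 is not a chord tone.
It is approached by leap up from D3 and left by step down to F#3.
Leap in, step out — an appoggiatura.
The harmony at that moment is E minor triad (E, G, B); F#3 is not a chord tone.
It is approached by step up from E3 and left by step up to G3.
Step in, step out in the same direction — a passing tone.

G4 (beat 3) — appoggiatura; G3 (beat 6) — appoggiatura; F#3 (beat 11) — passing tone.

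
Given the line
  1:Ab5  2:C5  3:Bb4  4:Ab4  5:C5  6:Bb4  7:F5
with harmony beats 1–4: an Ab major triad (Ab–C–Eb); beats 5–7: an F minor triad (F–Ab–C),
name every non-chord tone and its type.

Bb4 (beat 3) — passing tone; Bb4 (beat 6) — escape tone.

The harmony at that moment is Ab major triad (Ab, C, Eb); Bb4 is not a chord tone.
It is approached by step down from C5 and left by step down to Ab4.
Step in, step out in the same direction — a passing tone.
The harmony at that moment is F minor triad (F, Ab, C); Bb4 is not a chord tone.
It is approached by step down from C5 and left by leap up to F5.
Step in, leap out — an escape tone.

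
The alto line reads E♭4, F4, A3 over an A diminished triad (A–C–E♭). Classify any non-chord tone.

F4 is an escape tone.

The harmony at that moment is A diminished triad (A, C, E♭); F4 is not a chord tone.
It is approached by step up from E♭4 and left by leap down to A3.
Step in, leap out — an escape tone.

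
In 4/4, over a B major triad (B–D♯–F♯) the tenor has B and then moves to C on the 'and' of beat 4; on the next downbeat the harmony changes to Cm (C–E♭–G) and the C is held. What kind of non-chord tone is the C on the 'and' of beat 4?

Anticipation.

The harmony at that moment is B major triad (B, D♯, F♯); C is not a chord tone.
It is approached by step up from B and then sustained as the same pitch into the next harmony.
Arriving early and becoming a chord tone when the harmony changes — an anticipation.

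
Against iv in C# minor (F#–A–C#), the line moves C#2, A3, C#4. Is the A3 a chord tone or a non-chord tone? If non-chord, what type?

Chord tone (the third of F# minor triad).

F# minor triad contains F#, A, C#; A is the third, so it is a chord tone.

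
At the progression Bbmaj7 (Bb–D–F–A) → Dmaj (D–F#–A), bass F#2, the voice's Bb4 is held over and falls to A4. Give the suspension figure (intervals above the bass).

4–3 suspension.

At the second chord the bass is F#2. The suspended Bb4 lies a fourth above the bass; after resolving down by step to A4, the interval above the bass becomes a third.
Suspension figures are named by those two intervals: 4–3.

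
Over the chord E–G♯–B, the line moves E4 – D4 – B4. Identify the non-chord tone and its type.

The harmony at that moment is E major triad (E, G♯, B); D4 is not a chord tone.
It is approached by step down from E4 and left by leap up to B4.
Step in, leap out — an escape tone.

D4 is an escape tone.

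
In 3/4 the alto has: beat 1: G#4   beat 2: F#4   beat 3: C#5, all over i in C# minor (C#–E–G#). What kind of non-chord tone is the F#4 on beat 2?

The harmony at that moment is C# minor triad (C#, E, G#); F#4 is not a chord tone.
It is approached by step down from G#4 and left by leap up to C#5.
Step in, leap out, on a weak beat — an escape tone.

Escape tone.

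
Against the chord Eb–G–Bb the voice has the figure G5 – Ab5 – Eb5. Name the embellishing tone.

The harmony at that moment is Eb major triad (Eb, G, Bb); Ab5 is not a chord tone.
It is approached by step up from G5 and left by leap down to Eb5.
Step in, leap out — an escape tone.

Ab5 is an escape tone.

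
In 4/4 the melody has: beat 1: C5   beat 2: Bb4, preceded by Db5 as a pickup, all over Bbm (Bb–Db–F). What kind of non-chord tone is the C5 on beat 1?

The harmony at that moment is Bb minor triad (Bb, Db, F); C5 is not a chord tone.
It is approached by step down from Db5 and left by step down to Bb4.
Step in, step out in the same direction — a passing tone.

Passing tone.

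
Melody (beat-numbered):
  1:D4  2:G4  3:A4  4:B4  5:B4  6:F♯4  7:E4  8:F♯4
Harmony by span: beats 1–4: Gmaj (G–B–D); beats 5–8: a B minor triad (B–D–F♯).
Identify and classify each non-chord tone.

A4 (beat 3) — passing tone; E4 (beat 7) — neighbor tone.

The harmony at that moment is G major triad (G, B, D); A4 is not a chord tone.
It is approached by step up from G4 and left by step up to B4.
Step in, step out in the same direction — a passing tone.
The harmony at that moment is B minor triad (B, D, F♯); E4 is not a chord tone.
It is approached by step down from F♯4 and left by step up to F♯4.
Step away and step back to the same note — a neighbor tone (lower neighbor).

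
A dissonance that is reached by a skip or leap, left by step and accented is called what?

Approach: by leap. Departure: by step. Metric position: strong.
Leap in, step out, in a metrically strong position — an appoggiatura. (It is the mirror image of the escape tone, which steps in and leaps out from a weak position.)

Appoggiatura.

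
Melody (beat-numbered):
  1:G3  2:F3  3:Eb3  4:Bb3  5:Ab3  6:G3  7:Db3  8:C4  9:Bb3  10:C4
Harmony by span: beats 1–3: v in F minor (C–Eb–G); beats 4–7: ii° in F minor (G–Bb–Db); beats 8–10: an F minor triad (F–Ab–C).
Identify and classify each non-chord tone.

F3 (beat 2) — passing tone; Ab3 (beat 5) — passing tone; Bb3 (beat 9) — neighbor tone.

The harmony at that moment is C minor triad (C, Eb, G); F3 is not a chord tone.
It is approached by step down from G3 and left by step down to Eb3.
Step in, step out in the same direction — a passing tone.
The harmony at that moment is G diminished triad (G, Bb, Db); Ab3 is not a chord tone.
It is approached by step down from Bb3 and left by step down to G3.
Step in, step out in the same direction — a passing tone.
The harmony at that moment is F minor triad (F, Ab, C); Bb3 is not a chord tone.
It is approached by step down from C4 and left by step up to C4.
Step away and step back to the same note — a neighbor tone (lower neighbor).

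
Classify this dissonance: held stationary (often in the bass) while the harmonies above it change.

Approach: none. Departure: none — a single pitch is sustained while the chords change around it, passing through harmonies that do not contain it.
No melodic motion at all; the dissonance is created entirely by the moving harmonies against the stationary note — a pedal tone (pedal point).

Pedal tone.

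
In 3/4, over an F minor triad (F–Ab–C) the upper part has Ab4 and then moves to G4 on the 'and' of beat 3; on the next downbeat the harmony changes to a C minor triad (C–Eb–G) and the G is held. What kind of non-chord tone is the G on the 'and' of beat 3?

Anticipation.

The harmony at that moment is F minor triad (F, Ab, C); G4 is not a chord tone.
It is approached by step down from Ab4 and then sustained as the same pitch into the next harmony.
Arriving early and becoming a chord tone when the harmony changes — an anticipation.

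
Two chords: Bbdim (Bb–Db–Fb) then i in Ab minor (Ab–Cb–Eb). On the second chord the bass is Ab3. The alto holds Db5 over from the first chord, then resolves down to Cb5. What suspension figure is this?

4–3 suspension.

At the second chord the bass is Ab3. The suspended Db5 lies a fourth above the bass; after resolving down by step to Cb5, the interval above the bass becomes a third.
Suspension figures are named by those two intervals: 4–3.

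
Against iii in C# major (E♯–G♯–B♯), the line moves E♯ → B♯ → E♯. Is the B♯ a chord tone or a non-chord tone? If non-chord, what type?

Chord tone (the fifth of E# minor triad).

E# minor triad contains E♯, G♯, B♯; B♯ is the fifth, so it is a chord tone.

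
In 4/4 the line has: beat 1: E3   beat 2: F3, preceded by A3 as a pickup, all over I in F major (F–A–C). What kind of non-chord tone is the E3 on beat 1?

Appoggiatura.

The harmony at that moment is F major triad (F, A, C); E3 is not a chord tone.
It is approached by leap down from A3 and left by step up to F3.
Leap in, step out, metrically accented — an appoggiatura.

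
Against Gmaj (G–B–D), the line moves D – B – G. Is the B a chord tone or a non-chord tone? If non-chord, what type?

Chord tone (the third of G major triad).

G major triad contains G, B, D; B is the third, so it is a chord tone.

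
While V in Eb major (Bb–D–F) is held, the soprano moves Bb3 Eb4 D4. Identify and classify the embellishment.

Eb4 is an appoggiatura.

The harmony at that moment is Bb major triad (Bb, D, F); Eb4 is not a chord tone.
It is approached by leap up from Bb3 and left by step down to D4.
Leap in, step out — an appoggiatura.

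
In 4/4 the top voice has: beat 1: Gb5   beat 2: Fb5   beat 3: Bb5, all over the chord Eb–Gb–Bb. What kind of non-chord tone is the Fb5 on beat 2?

Escape tone.

The harmony at that moment is Eb minor triad (Eb, Gb, Bb); Fb5 is not a chord tone.
It is approached by step down from Gb5 and left by leap up to Bb5.
Step in, leap out, on a weak beat — an escape tone.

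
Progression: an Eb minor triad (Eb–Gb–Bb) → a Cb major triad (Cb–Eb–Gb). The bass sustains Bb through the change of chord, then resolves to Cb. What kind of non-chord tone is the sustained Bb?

The harmony at that moment is Cb major triad (Cb, Eb, Gb); Bb is not a chord tone.
It is held over (the same pitch as the preceding Bb) and left by step up to Cb.
Held over from the previous chord and resolving up by step — a retardation.

Bb is a retardation.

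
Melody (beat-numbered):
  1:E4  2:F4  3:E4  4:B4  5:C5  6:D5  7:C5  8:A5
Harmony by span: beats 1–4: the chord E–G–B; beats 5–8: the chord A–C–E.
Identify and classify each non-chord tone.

The harmony at that moment is E minor triad (E, G, B); F4 is not a chord tone.
It is approached by step up from E4 and left by step down to E4.
Step away and step back to the same note — a neighbor tone (upper neighbor).
The harmony at that moment is A minor triad (A, C, E); D5 is not a chord tone.
It is approached by step up from C5 and left by step down to C5.
Step away and step back to the same note — a neighbor tone (upper neighbor).

F4 (beat 2) — neighbor tone; D5 (beat 6) — neighbor tone.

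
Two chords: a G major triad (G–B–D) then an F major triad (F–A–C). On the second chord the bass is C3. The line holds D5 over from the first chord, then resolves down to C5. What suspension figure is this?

9–8 suspension.

At the second chord the bass is C3. The suspended D5 lies a ninth above the bass; after resolving down by step to C5, the interval above the bass becomes an octave.
Suspension figures are named by those two intervals: 9–8.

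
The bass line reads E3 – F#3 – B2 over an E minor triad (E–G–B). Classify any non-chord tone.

The harmony at that moment is E minor triad (E, G, B); F#3 is not a chord tone.
It is approached by step up from E3 and left by leap down to B2.
Step in, leap out — an escape tone.

F#3 is an escape tone.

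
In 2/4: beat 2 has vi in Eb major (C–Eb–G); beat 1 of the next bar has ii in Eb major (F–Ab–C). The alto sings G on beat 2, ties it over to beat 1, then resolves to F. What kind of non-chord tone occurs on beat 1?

Suspension.

The harmony at that moment is F minor triad (F, Ab, C); G is not a chord tone.
It is held over (the same pitch as the preceding G) and left by step down to F.
Held over from the previous chord and resolving down by step — a suspension.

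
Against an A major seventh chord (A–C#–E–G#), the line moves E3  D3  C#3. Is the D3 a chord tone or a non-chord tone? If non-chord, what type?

The harmony at that moment is A major seventh chord (A, C#, E, G#); D3 is not a chord tone.
It is approached by step down from E3 and left by step down to C#3.
Step in, step out in the same direction — a passing tone.

Non-chord tone — a passing tone.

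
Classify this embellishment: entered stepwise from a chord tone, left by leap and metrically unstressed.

Approach: by step. Departure: by leap. Metric position: weak.
Step in, leap out, from a weak position — an escape tone (échappée). (It is the mirror image of the appoggiatura, which leaps in and steps out on a strong beat.)

Escape tone.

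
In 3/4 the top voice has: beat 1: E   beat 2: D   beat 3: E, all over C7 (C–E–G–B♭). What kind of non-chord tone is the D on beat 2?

Lower neighbor tone.

The harmony at that moment is C dominant seventh chord (C, E, G, B♭); D is not a chord tone.
It is approached by step down from E and left by step up to E.
Step away and step back to the same note — a neighbor tone (lower neighbor).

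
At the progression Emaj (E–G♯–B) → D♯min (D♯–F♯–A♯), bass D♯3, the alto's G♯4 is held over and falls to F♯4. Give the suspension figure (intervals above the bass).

4–3 suspension.

At the second chord the bass is D♯3. The suspended G♯4 lies a fourth above the bass; after resolving down by step to F♯4, the interval above the bass becomes a third.
Suspension figures are named by those two intervals: 4–3.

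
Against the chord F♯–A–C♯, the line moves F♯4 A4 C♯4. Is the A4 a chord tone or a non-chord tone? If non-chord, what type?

Chord tone (the third of F# minor triad).

F# minor triad contains F♯, A, C♯; A is the third, so it is a chord tone.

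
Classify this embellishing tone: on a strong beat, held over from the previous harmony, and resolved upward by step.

Retardation.

Approach: by preparation — the pitch is first a chord tone, then held (tied or repeated) while the harmony changes under it. Departure: up by step. Metric position: strong.
A prepared dissonance that resolves upward by step — a retardation. (The same figure resolving downward would be a suspension.)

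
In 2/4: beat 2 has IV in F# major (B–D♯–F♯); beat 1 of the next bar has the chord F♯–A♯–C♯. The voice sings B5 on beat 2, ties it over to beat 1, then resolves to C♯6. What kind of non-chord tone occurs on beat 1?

Retardation.

The harmony at that moment is F♯ major triad (F♯, A♯, C♯); B5 is not a chord tone.
It is held over (the same pitch as the preceding B5) and left by step up to C♯6.
Held over from the previous chord and resolving up by step — a retardation.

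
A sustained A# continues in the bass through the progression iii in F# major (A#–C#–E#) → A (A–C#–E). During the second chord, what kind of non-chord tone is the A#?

Pedal tone (pedal point).

The harmony at that moment is A major triad (A, C#, E); A# is not a chord tone.
It is held over (the same pitch as the preceding A#) and then sustained as the same pitch into the next harmony.
Sustained through a change of harmony — a pedal tone.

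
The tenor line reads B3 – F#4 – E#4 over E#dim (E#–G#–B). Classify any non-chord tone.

F#4 is an appoggiatura.

The harmony at that moment is E# diminished triad (E#, G#, B); F#4 is not a chord tone.
It is approached by leap up from B3 and left by step down to E#4.
Leap in, step out — an appoggiatura.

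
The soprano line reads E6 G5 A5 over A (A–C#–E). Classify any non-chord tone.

The harmony at that moment is A major triad (A, C#, E); G5 is not a chord tone.
It is approached by leap down from E6 and left by step up to A5.
Leap in, step out — an appoggiatura.

G5 is an appoggiatura.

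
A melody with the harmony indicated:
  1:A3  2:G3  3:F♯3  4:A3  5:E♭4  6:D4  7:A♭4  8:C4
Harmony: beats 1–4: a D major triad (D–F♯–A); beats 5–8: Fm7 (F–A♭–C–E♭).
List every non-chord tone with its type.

The harmony at that moment is D major triad (D, F♯, A); G3 is not a chord tone.
It is approached by step down from A3 and left by step down to F♯3.
Step in, step out in the same direction — a passing tone.
The harmony at that moment is F minor seventh chord (F, A♭, C, E♭); D4 is not a chord tone.
It is approached by step down from E♭4 and left by leap up to A♭4.
Step in, leap out — an escape tone.

G3 (beat 2) — passing tone; D4 (beat 6) — escape tone.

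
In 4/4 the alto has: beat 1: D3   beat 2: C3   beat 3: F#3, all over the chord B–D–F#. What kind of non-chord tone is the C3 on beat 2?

The harmony at that moment is B minor triad (B, D, F#); C3 is not a chord tone.
It is approached by step down from D3 and left by leap up to F#3.
Step in, leap out, on a weak beat — an escape tone.

Escape tone.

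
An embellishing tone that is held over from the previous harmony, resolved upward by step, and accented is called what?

Retardation.

Approach: by preparation — the pitch is first a chord tone, then held (tied or repeated) while the harmony changes under it. Departure: up by step. Metric position: strong.
A prepared dissonance that resolves upward by step — a retardation. (The same figure resolving downward would be a suspension.)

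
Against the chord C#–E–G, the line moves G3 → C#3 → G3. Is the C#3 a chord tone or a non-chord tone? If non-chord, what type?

Chord tone (the root of C# diminished triad).

C# diminished triad contains C#, E, G; C# is the root, so it is a chord tone.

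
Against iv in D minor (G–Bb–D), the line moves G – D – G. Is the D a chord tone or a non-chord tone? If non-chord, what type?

G minor triad contains G, Bb, D; D is the fifth, so it is a chord tone.

Chord tone (the fifth of G minor triad).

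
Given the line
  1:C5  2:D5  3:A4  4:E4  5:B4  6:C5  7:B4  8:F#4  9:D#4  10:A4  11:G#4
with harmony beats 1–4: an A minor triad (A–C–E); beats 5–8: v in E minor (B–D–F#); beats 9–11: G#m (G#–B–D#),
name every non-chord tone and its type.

The harmony at that moment is A minor triad (A, C, E); D5 is not a chord tone.
It is approached by step up from C5 and left by leap down to A4.
Step in, leap out — an escape tone.
The harmony at that moment is B minor triad (B, D, F#); C5 is not a chord tone.
It is approached by step up from B4 and left by step down to B4.
Step away and step back to the same note — a neighbor tone (upper neighbor).
The harmony at that moment is G# minor triad (G#, B, D#); A4 is not a chord tone.
It is approached by leap up from D#4 and left by step down to G#4.
Leap in, step out — an appoggiatura.

D5 (beat 2) — escape tone; C5 (beat 6) — neighbor tone; A4 (beat 10) — appoggiatura.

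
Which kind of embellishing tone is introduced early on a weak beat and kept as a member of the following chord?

Anticipation.

Approach: ahead of the chord change (typically by step), so it is dissonant against the current harmony. Departure: none — the same pitch is restated or held and is a chord tone of the new harmony.
Dissonant first, consonant once the harmony catches up: the note simply arrives early — an anticipation. (The reverse timing, consonant first and dissonant after the change, would be a suspension or retardation.)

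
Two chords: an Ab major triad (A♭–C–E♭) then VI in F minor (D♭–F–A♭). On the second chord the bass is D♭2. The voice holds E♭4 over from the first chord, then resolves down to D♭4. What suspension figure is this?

At the second chord the bass is D♭2. The suspended E♭4 lies a ninth above the bass; after resolving down by step to D♭4, the interval above the bass becomes an octave.
Suspension figures are named by those two intervals: 9–8.

9–8 suspension.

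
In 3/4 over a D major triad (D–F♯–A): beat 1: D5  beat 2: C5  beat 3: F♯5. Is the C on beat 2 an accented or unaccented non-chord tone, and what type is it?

Unaccented escape tone.

The harmony at that moment is D major triad (D, F♯, A); C5 is not a chord tone.
It is approached by step down from D5 and left by leap up to F♯5.
Step in, leap out — an escape tone.
It falls on a weak beat, so it is unaccented.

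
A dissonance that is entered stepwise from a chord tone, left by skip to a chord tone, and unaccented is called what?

Approach: by step. Departure: by leap. Metric position: weak.
Step in, leap out, from a weak position — an escape tone (échappée). (It is the mirror image of the appoggiatura, which leaps in and steps out on a strong beat.)

Escape tone.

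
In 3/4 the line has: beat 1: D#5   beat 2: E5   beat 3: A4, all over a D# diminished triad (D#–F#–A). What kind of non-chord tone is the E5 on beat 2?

Escape tone.

The harmony at that moment is D# diminished triad (D#, F#, A); E5 is not a chord tone.
It is approached by step up from D#5 and left by leap down to A4.
Step in, leap out, on a weak beat — an escape tone.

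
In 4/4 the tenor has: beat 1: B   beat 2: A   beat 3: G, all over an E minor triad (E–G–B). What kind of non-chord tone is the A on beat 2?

Passing tone.

The harmony at that moment is E minor triad (E, G, B); A is not a chord tone.
It is approached by step down from B and left by step down to G.
Step in, step out in the same direction — a passing tone.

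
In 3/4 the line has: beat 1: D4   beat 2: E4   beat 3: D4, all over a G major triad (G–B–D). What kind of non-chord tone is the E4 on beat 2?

The harmony at that moment is G major triad (G, B, D); E4 is not a chord tone.
It is approached by step up from D4 and left by step down to D4.
Step away and step back to the same note — a neighbor tone (upper neighbor).

Upper neighbor tone.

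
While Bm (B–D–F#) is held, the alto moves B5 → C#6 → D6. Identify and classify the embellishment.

C#6 is a passing tone.

The harmony at that moment is B minor triad (B, D, F#); C#6 is not a chord tone.
It is approached by step up from B5 and left by step up to D6.
Step in, step out in the same direction — a passing tone.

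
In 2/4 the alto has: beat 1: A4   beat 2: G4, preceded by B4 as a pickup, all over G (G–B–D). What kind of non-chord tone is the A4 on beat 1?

The harmony at that moment is G major triad (G, B, D); A4 is not a chord tone.
It is approached by step down from B4 and left by step down to G4.
Step in, step out in the same direction — a passing tone.

Passing tone.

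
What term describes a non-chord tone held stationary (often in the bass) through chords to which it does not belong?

Approach: none. Departure: none — a single pitch is sustained while the chords change around it, passing through harmonies that do not contain it.
No melodic motion at all; the dissonance is created entirely by the moving harmonies against the stationary note — a pedal tone (pedal point).

Pedal tone.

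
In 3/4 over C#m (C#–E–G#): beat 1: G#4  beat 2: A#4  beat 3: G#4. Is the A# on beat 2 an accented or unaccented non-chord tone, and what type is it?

Unaccented neighbor tone.

The harmony at that moment is C# minor triad (C#, E, G#); A#4 is not a chord tone.
It is approached by step up from G#4 and left by step down to G#4.
Step away and step back to the same note — a neighbor tone (upper neighbor).
It falls on a weak beat, so it is unaccented.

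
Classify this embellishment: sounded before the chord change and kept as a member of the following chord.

Approach: ahead of the chord change (typically by step), so it is dissonant against the current harmony. Departure: none — the same pitch is restated or held and is a chord tone of the new harmony.
Dissonant first, consonant once the harmony catches up: the note simply arrives early — an anticipation. (The reverse timing, consonant first and dissonant after the change, would be a suspension or retardation.)

Anticipation.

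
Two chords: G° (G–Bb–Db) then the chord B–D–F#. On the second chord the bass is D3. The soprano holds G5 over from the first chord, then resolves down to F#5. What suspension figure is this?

4–3 suspension.

At the second chord the bass is D3. The suspended G5 lies a fourth above the bass; after resolving down by step to F#5, the interval above the bass becomes a third.
Suspension figures are named by those two intervals: 4–3.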